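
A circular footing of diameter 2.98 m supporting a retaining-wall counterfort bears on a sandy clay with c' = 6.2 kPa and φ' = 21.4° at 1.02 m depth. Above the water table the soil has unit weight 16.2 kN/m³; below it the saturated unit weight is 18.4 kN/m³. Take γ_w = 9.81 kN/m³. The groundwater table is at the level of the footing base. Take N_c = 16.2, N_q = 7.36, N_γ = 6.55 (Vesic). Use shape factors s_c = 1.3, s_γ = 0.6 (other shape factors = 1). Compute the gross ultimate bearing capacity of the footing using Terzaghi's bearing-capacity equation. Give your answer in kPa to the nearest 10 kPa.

q_ult ≈ 300 kPa

q = γ·D_f = 16.2 × 1.02 = 16.524 kPa.
For the ½γBN_γ term take γ' = 18.4 − 9.81 = 8.59 kN/m³ (soil below base is submerged).
c·N_c·s_c = 6.2 × 16.2 × 1.3 = 130.57 kPa
q·N_q = 16.524 × 7.36 = 121.62 kPa
0.5·γ·B·N_γ·s_γ = 0.5 × 8.59 × 2.98 × 6.55 × 0.6 = 50.3 kPa
q_ult = 130.57 + 121.62 + 50.3 = 302.49 kPa.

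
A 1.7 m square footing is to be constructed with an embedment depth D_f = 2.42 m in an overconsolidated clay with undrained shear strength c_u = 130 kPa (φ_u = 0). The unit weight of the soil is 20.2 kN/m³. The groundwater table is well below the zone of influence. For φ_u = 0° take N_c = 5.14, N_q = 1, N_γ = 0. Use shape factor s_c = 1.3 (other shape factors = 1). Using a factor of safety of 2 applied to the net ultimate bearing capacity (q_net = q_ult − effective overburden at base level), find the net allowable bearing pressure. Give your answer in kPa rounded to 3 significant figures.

q_all(net) ≈ 434 kPa

q = γ·D_f = 20.2 × 2.42 = 48.884 kPa.
c·N_c·s_c = 130 × 5.14 × 1.3 = 868.66 kPa
q·N_q = 48.884 × 1 = 48.884 kPa
q_ult = 868.66 + 48.884 = 917.54 kPa.
Net ultimate: q_net = 917.54 − 48.884 = 868.66 kPa.
q_all(net) = 868.66 / 2 = 434.33 kPa.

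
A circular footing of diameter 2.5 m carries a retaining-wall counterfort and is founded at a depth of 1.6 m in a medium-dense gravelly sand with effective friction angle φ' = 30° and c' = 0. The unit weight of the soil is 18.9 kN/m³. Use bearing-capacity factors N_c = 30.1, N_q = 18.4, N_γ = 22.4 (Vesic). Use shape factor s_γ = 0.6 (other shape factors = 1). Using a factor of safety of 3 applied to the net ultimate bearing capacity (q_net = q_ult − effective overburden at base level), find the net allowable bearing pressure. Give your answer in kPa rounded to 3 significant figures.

q_all(net) ≈ 281 kPa

Effective surcharge at the founding depth q = γ·D_f = 18.9 × 1.6 = 30.24 kPa.
q_ult = q·N_q + 0.5·γ·B·N_γ·s_γ
     = 30.24 × 18.4 + 0.5 × 18.9 × 2.5 × 22.4 × 0.6
     = 556.42 + 317.52 = 873.94 kPa.
Net ultimate: q_net = 873.94 − 30.24 = 843.7 kPa.
q_all(net) = 843.7 / 3 = 281.23 kPa.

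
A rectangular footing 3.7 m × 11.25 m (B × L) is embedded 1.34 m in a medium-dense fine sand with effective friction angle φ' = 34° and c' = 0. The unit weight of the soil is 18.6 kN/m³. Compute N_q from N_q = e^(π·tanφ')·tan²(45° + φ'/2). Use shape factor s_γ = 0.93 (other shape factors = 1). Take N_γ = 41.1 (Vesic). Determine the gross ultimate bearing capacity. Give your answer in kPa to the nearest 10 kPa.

tan34° = 0.6745, so N_q = e^(π×0.6745)·tan²(62°) = 8.323 × 3.537 = 29.44.
Effective surcharge at the founding depth q = γ·D_f = 18.6 × 1.34 = 24.924 kPa.
q_ult = q·N_q + 0.5·γ·B·N_γ·s_γ
     = 24.924 × 29.44 + 0.5 × 18.6 × 3.7 × 41.1 × 0.93
     = 733.76 + 1315.3 = 2049 kPa.

q_ult ≈ 2050 kPa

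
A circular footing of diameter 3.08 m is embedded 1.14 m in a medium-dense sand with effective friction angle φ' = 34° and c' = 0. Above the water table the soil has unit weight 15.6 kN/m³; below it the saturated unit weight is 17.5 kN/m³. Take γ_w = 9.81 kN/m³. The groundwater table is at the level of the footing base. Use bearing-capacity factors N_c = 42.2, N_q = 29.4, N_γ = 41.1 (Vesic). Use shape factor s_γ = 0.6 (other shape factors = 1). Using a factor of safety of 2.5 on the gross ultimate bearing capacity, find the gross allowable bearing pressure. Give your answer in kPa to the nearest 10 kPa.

q_all ≈ 330 kPa

Effective surcharge at the founding depth q = γ·D_f = 15.6 × 1.14 = 17.784 kPa.
The water table coincides with the base, so in the self-weight term γ → γ' = 7.69 kN/m³.
q_ult = q·N_q + 0.5·γ·B·N_γ·s_γ
     = 17.784 × 29.4 + 0.5 × 7.69 × 3.08 × 41.1 × 0.6
     = 522.85 + 292.04 = 814.89 kPa.
q_all = 814.89 / 2.5 = 325.96 kPa.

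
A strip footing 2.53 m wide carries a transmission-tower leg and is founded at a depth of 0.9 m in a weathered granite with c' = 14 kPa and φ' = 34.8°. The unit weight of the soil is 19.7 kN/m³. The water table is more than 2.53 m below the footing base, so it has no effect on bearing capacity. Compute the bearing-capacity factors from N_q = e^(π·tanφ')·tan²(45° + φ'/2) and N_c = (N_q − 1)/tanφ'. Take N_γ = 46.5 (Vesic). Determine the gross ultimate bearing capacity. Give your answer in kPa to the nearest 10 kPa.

tan34.8° = 0.695, so N_q = e^(π×0.695)·tan²(62.4°) = 8.877 × 3.659 = 32.48.
N_c = (32.48 − 1)/tan34.8° = 45.29.
q = γ·D_f = 19.7 × 0.9 = 17.73 kPa.
c·N_c = 14 × 45.294 = 634.11 kPa
q·N_q = 17.73 × 32.48 = 575.87 kPa
0.5·γ·B·N_γ = 0.5 × 19.7 × 2.53 × 46.5 = 1158.8 kPa
q_ult = 634.11 + 575.87 + 1158.8 = 2368.8 kPa.

q_ult ≈ 2370 kPa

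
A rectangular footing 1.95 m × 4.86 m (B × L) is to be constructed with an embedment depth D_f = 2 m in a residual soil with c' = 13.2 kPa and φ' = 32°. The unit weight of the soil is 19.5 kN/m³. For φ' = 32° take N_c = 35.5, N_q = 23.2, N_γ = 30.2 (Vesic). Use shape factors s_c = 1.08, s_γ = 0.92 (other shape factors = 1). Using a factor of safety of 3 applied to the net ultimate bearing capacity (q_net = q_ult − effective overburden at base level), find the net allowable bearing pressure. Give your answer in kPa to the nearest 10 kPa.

q = γ·D_f = 19.5 × 2 = 39 kPa.
c·N_c·s_c = 13.2 × 35.5 × 1.08 = 506.09 kPa
q·N_q = 39 × 23.2 = 904.8 kPa
0.5·γ·B·N_γ·s_γ = 0.5 × 19.5 × 1.95 × 30.2 × 0.92 = 528.24 kPa
q_ult = 506.09 + 904.8 + 528.24 = 1939.1 kPa.
Net ultimate: q_net = 1939.1 − 39 = 1900.1 kPa.
q_all(net) = 1900.1 / 3 = 633.38 kPa.

q_all(net) ≈ 630 kPa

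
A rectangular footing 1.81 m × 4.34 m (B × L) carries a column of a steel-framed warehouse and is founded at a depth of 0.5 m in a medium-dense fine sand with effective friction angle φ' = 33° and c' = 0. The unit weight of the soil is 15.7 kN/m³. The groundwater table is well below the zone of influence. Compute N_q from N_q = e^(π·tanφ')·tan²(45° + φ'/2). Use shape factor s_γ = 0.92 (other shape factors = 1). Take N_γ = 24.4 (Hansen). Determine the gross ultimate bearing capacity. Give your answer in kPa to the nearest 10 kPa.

q_ult ≈ 520 kPa

tan33° = 0.6494, so N_q = e^(π×0.6494)·tan²(61.5°) = 7.692 × 3.392 = 26.09.
Overburden at base level: q = 15.7 × 0.5 = 7.85 kPa.
Surcharge term q·N_q = 7.85 × 26.092 = 204.82 kPa; self-weight term 0.5·γ·B·N_γ·s_γ = 0.5 × 15.7 × 1.81 × 24.4 × 0.92 = 318.95 kPa.
q_ult = 204.82 + 318.95 = 523.77 kPa.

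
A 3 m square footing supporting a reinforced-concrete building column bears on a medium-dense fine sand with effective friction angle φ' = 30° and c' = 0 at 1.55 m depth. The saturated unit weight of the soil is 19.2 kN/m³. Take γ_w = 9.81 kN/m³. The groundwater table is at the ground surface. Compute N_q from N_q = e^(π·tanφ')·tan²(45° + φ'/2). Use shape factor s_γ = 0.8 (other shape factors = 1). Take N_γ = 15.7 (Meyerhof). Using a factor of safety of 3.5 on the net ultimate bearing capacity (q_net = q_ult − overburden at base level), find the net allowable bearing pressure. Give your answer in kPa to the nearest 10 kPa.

N_q = e^(π·tan30°)·tan²(60°) = 18.4.
With the water table at the surface the whole profile is submerged: γ' = 19.2 − 9.81 = 9.39 kN/m³, so q = γ'·D_f = 14.554 kPa; the same γ' applies in the ½γBN_γ term.
q_ult = q·N_q + 0.5·γ·B·N_γ·s_γ
     = 14.554 × 18.401 + 0.5 × 9.39 × 3 × 15.7 × 0.8
     = 267.82 + 176.91 = 444.73 kPa.
q_net = 444.73 − 14.554 = 430.17 kPa.
q_all(net) = 430.17 / 3.5 = 122.91 kPa.

q_all(net) ≈ 120 kPa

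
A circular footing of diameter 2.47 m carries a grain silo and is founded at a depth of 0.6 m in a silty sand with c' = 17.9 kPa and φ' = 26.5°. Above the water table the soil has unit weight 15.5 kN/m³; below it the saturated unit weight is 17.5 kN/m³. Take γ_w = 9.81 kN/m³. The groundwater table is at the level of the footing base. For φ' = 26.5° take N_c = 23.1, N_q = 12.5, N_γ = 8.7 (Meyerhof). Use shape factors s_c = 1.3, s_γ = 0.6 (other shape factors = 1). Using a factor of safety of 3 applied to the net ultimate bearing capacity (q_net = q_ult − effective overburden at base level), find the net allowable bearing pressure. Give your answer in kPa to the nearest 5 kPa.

q_all(net) ≈ 230 kPa

Effective surcharge at the founding depth q = γ·D_f = 15.5 × 0.6 = 9.3 kPa.
The water table coincides with the base, so in the self-weight term γ → γ' = 7.69 kN/m³.
q_ult = c·N_c·s_c + q·N_q + 0.5·γ·B·N_γ·s_γ
     = 17.9 × 23.1 × 1.3 + 9.3 × 12.5 + 0.5 × 7.69 × 2.47 × 8.7 × 0.6
     = 537.54 + 116.25 + 49.575 = 703.36 kPa.
Net ultimate: q_net = 703.36 − 9.3 = 694.06 kPa.
q_all(net) = 694.06 / 3 = 231.35 kPa.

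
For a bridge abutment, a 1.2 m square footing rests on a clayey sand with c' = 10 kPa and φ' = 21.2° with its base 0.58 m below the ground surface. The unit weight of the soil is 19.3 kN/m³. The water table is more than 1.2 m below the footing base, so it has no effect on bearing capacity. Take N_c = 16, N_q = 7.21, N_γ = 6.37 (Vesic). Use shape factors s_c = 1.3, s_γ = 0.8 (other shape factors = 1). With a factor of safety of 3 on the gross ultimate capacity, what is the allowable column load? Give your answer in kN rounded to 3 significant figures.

q = γ·D_f = 19.3 × 0.58 = 11.194 kPa.
c·N_c·s_c = 10 × 16 × 1.3 = 208 kPa
q·N_q = 11.194 × 7.21 = 80.709 kPa
0.5·γ·B·N_γ·s_γ = 0.5 × 19.3 × 1.2 × 6.37 × 0.8 = 59.012 kPa
q_ult = 208 + 80.709 + 59.012 = 347.72 kPa.
Gross allowable pressure q_all = 347.72 / 3 = 115.91 kPa.
Footing area = 1.44 m², so allowable column load = 115.91 × 1.44 = 166.91 kN.

P_all ≈ 167 kN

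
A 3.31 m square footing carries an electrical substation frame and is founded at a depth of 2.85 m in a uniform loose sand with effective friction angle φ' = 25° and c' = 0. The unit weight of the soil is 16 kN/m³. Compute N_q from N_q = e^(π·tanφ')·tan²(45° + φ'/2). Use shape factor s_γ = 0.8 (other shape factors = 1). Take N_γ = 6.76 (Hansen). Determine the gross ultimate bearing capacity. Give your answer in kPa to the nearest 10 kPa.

q_ult ≈ 630 kPa

tan25° = 0.4663, so N_q = e^(π×0.4663)·tan²(57.5°) = 4.327 × 2.464 = 10.66.
Effective surcharge at the founding depth q = γ·D_f = 16 × 2.85 = 45.6 kPa.
q_ult = q·N_q + 0.5·γ·B·N_γ·s_γ
     = 45.6 × 10.662 + 0.5 × 16 × 3.31 × 6.76 × 0.8
     = 486.19 + 143.2 = 629.4 kPa.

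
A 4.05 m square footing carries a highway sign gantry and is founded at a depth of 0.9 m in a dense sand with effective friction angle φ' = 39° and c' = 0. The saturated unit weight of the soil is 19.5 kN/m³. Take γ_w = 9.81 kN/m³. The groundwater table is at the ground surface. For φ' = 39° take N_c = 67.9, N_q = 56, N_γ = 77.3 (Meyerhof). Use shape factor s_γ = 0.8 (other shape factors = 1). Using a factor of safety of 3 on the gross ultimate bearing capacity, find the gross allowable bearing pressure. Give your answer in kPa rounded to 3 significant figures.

Water table at ground surface, so effective unit weight γ' = 19.5 − 9.81 = 9.69 kN/m³ is used throughout; overburden q = 9.69 × 0.9 = 8.721 kPa; the same γ' applies in the ½γBN_γ term.
Surcharge term q·N_q = 8.721 × 56 = 488.38 kPa; self-weight term 0.5·γ·B·N_γ·s_γ = 0.5 × 9.69 × 4.05 × 77.3 × 0.8 = 1213.4 kPa.
q_ult = 488.38 + 1213.4 = 1701.8 kPa.
q_all = 1701.8 / 3 = 567.27 kPa.

q_all ≈ 567 kPa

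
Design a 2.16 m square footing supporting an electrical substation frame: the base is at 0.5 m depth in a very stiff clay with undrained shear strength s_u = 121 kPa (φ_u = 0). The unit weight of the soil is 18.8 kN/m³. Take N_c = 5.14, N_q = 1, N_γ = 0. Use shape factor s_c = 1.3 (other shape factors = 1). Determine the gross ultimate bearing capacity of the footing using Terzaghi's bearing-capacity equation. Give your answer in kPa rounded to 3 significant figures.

Overburden at base level: q = 18.8 × 0.5 = 9.4 kPa.
Cohesion term c·N_c·s_c = 121 × 5.14 × 1.3 = 808.52 kPa; surcharge term q·N_q = 9.4 × 1 = 9.4 kPa.
q_ult = 808.52 + 9.4 = 817.92 kPa.

q_ult ≈ 818 kPa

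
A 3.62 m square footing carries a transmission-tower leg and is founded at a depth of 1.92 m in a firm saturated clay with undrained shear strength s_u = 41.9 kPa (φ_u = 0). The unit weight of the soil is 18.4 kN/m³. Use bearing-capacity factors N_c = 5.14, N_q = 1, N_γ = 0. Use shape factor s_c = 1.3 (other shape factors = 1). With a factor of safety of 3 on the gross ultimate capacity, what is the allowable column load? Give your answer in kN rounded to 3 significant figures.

q = γ·D_f = 18.4 × 1.92 = 35.328 kPa.
c·N_c·s_c = 41.9 × 5.14 × 1.3 = 279.98 kPa
q·N_q = 35.328 × 1 = 35.328 kPa
q_ult = 279.98 + 35.328 = 315.3 kPa.
Gross allowable pressure q_all = 315.3 / 3 = 105.1 kPa.
Footing area = 13.1044 m², so allowable column load = 105.1 × 13.1044 = 1377.3 kN.

P_all ≈ 1380 kN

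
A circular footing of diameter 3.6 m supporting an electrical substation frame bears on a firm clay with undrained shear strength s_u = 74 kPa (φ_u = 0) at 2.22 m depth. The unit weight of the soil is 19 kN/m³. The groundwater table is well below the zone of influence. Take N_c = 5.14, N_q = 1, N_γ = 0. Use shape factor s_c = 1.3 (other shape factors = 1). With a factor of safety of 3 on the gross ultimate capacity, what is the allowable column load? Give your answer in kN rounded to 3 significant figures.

P_all ≈ 1820 kN

Overburden at base level: q = 19 × 2.22 = 42.18 kPa.
Cohesion term c·N_c·s_c = 74 × 5.14 × 1.3 = 494.47 kPa; surcharge term q·N_q = 42.18 × 1 = 42.18 kPa.
q_ult = 494.47 + 42.18 = 536.65 kPa.
Gross allowable pressure q_all = 536.65 / 3 = 178.88 kPa.
Footing area = 10.1788 m², so allowable column load = 178.88 × 10.1788 = 1820.8 kN.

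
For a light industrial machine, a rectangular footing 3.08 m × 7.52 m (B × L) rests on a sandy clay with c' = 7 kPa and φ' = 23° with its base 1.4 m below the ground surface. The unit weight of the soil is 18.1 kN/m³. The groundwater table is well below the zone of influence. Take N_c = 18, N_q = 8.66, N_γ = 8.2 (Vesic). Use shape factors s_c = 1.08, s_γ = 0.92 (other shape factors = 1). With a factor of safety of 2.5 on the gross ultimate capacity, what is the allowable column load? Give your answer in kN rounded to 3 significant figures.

P_all ≈ 5240 kN

q = γ·D_f = 18.1 × 1.4 = 25.34 kPa.
c·N_c·s_c = 7 × 18 × 1.08 = 136.08 kPa
q·N_q = 25.34 × 8.66 = 219.44 kPa
0.5·γ·B·N_γ·s_γ = 0.5 × 18.1 × 3.08 × 8.2 × 0.92 = 210.28 kPa
q_ult = 136.08 + 219.44 + 210.28 = 565.81 kPa.
Gross allowable pressure q_all = 565.81 / 2.5 = 226.32 kPa.
Footing area = 23.1616 m², so allowable column load = 226.32 × 23.1616 = 5242 kN.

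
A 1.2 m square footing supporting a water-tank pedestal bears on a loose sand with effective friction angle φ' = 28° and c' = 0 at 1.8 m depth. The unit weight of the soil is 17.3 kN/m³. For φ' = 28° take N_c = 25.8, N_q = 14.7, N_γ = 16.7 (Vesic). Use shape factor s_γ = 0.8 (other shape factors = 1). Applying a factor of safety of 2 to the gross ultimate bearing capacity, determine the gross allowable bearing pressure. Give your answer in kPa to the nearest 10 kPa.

q_all ≈ 300 kPa

q = γ·D_f = 17.3 × 1.8 = 31.14 kPa.
q·N_q = 31.14 × 14.7 = 457.76 kPa
0.5·γ·B·N_γ·s_γ = 0.5 × 17.3 × 1.2 × 16.7 × 0.8 = 138.68 kPa
q_ult = 457.76 + 138.68 = 596.43 kPa.
q_all = q_ult / FS = 596.43 / 2 = 298.22 kPa.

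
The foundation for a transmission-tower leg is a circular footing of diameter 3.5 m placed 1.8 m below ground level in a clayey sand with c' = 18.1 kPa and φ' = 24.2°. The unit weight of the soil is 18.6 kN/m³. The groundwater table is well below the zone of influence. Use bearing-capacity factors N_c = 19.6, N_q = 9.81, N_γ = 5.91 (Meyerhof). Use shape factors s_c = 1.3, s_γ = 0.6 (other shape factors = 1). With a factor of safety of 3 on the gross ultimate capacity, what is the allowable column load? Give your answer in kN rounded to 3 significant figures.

Effective surcharge at the founding depth q = γ·D_f = 18.6 × 1.8 = 33.48 kPa.
q_ult = c·N_c·s_c + q·N_q + 0.5·γ·B·N_γ·s_γ
     = 18.1 × 19.6 × 1.3 + 33.48 × 9.81 + 0.5 × 18.6 × 3.5 × 5.91 × 0.6
     = 461.19 + 328.44 + 115.42 = 905.05 kPa.
Gross allowable pressure q_all = 905.05 / 3 = 301.68 kPa.
Footing area = 9.6211 m², so allowable column load = 301.68 × 9.6211 = 2902.5 kN.

P_all ≈ 2900 kN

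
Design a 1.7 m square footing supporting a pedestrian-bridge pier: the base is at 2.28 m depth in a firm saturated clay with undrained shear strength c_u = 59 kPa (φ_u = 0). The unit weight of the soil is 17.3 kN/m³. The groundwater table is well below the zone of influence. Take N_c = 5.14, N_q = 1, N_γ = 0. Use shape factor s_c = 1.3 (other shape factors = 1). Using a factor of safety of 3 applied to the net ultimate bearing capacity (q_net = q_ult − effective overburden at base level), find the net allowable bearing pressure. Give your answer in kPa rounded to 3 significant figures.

Overburden at base level: q = 17.3 × 2.28 = 39.444 kPa.
Cohesion term c·N_c·s_c = 59 × 5.14 × 1.3 = 394.24 kPa; surcharge term q·N_q = 39.444 × 1 = 39.444 kPa.
q_ult = 394.24 + 39.444 = 433.68 kPa.
Net ultimate: q_net = 433.68 − 39.444 = 394.24 kPa.
q_all(net) = 394.24 / 3 = 131.41 kPa.

q_all(net) ≈ 131 kPa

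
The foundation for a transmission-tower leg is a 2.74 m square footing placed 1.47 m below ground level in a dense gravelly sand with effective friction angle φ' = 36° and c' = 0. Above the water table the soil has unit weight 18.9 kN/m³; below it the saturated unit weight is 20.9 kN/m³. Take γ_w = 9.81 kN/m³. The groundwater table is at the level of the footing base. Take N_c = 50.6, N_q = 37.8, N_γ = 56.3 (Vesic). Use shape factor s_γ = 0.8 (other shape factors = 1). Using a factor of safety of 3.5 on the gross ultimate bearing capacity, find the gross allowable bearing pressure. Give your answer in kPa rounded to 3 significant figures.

q_all ≈ 496 kPa

q = γ·D_f = 18.9 × 1.47 = 27.783 kPa.
For the ½γBN_γ term take γ' = 20.9 − 9.81 = 11.09 kN/m³ (soil below base is submerged).
q·N_q = 27.783 × 37.8 = 1050.2 kPa
0.5·γ·B·N_γ·s_γ = 0.5 × 11.09 × 2.74 × 56.3 × 0.8 = 684.31 kPa
q_ult = 1050.2 + 684.31 = 1734.5 kPa.
q_all = 1734.5 / 3.5 = 495.57 kPa.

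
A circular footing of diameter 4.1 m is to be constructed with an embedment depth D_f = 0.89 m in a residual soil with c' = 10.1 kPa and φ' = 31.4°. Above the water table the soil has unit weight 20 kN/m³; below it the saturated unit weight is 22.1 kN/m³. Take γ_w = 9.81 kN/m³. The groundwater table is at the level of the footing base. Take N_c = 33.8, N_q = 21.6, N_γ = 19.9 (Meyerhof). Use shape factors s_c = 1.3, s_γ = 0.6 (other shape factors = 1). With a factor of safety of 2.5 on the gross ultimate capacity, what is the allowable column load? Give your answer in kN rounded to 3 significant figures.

Effective surcharge at the founding depth q = γ·D_f = 20 × 0.89 = 17.8 kPa.
The water table coincides with the base, so in the self-weight term γ → γ' = 12.29 kN/m³.
q_ult = c·N_c·s_c + q·N_q + 0.5·γ·B·N_γ·s_γ
     = 10.1 × 33.8 × 1.3 + 17.8 × 21.6 + 0.5 × 12.29 × 4.1 × 19.9 × 0.6
     = 443.79 + 384.48 + 300.82 = 1129.1 kPa.
Gross allowable pressure q_all = 1129.1 / 2.5 = 451.64 kPa.
Footing area = 13.2025 m², so allowable column load = 451.64 × 13.2025 = 5962.8 kN.

P_all ≈ 5960 kN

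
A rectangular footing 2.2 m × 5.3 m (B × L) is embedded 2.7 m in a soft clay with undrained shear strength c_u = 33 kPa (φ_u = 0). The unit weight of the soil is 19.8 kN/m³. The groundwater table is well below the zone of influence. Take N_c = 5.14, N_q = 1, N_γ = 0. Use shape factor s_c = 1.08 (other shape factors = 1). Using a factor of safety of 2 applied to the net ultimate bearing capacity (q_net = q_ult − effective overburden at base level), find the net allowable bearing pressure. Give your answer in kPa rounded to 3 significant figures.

Overburden at base level: q = 19.8 × 2.7 = 53.46 kPa.
Cohesion term c·N_c·s_c = 33 × 5.14 × 1.08 = 183.19 kPa; surcharge term q·N_q = 53.46 × 1 = 53.46 kPa.
q_ult = 183.19 + 53.46 = 236.65 kPa.
Net ultimate: q_net = 236.65 − 53.46 = 183.19 kPa.
q_all(net) = 183.19 / 2 = 91.595 kPa.

q_all(net) ≈ 91.6 kPa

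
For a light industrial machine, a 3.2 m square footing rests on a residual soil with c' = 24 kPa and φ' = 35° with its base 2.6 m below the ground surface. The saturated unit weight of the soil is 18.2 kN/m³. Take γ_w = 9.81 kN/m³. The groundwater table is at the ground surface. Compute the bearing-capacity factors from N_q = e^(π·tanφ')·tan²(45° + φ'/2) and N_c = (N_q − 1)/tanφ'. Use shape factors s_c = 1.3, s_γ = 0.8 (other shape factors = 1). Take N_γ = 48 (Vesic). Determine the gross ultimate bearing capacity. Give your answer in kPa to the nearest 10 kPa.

q_ult ≈ 2680 kPa

tan35° = 0.7002, so N_q = e^(π×0.7002)·tan²(62.5°) = 9.023 × 3.69 = 33.3.
N_c = (33.3 − 1)/tan35° = 46.12.
γ' = 18.2 − 9.81 = 8.39 kN/m³ (submerged throughout). q = 8.39 × 2.6 = 21.814 kPa; the same γ' applies in the ½γBN_γ term.
c·N_c·s_c = 24 × 46.124 × 1.3 = 1439.1 kPa
q·N_q = 21.814 × 33.296 = 726.32 kPa
0.5·γ·B·N_γ·s_γ = 0.5 × 8.39 × 3.2 × 48 × 0.8 = 515.48 kPa
q_ult = 1439.1 + 726.32 + 515.48 = 2680.9 kPa.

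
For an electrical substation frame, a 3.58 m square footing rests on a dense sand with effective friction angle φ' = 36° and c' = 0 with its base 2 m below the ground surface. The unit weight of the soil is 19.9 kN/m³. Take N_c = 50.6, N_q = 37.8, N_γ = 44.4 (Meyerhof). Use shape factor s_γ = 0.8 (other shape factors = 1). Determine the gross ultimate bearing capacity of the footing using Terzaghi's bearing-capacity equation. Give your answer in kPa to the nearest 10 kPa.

Overburden at base level: q = 19.9 × 2 = 39.8 kPa.
Surcharge term q·N_q = 39.8 × 37.8 = 1504.4 kPa; self-weight term 0.5·γ·B·N_γ·s_γ = 0.5 × 19.9 × 3.58 × 44.4 × 0.8 = 1265.3 kPa.
q_ult = 1504.4 + 1265.3 = 2769.7 kPa.

q_ult ≈ 2770 kPa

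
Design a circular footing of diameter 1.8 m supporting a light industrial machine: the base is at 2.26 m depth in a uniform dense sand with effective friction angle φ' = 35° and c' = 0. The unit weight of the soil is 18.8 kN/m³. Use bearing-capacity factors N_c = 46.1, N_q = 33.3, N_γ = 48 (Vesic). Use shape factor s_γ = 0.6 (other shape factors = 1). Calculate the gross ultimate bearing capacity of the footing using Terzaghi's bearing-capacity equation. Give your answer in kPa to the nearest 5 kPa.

q = γ·D_f = 18.8 × 2.26 = 42.488 kPa.
q·N_q = 42.488 × 33.3 = 1414.9 kPa
0.5·γ·B·N_γ·s_γ = 0.5 × 18.8 × 1.8 × 48 × 0.6 = 487.3 kPa
q_ult = 1414.9 + 487.3 = 1902.1 kPa.

q_ult ≈ 1900 kPa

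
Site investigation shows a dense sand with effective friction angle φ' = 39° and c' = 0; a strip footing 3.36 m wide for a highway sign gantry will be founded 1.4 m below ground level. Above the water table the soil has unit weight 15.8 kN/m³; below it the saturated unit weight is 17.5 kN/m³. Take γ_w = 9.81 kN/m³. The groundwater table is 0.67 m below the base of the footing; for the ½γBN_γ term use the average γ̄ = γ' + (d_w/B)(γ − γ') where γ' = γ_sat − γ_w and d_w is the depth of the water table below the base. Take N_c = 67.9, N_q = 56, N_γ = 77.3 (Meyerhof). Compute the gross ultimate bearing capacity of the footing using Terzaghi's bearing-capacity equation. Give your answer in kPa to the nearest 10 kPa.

q_ult ≈ 2450 kPa

Overburden at base level: q = 15.8 × 1.4 = 22.12 kPa.
The water table is 0.67 m below the base (< B = 3.36 m), so the ½γBN_γ term uses γ̄ = γ' + (d_w/B)(γ − γ') = 7.69 + (0.67/3.36)(15.8 − 7.69) = 9.3072 kN/m³.
Surcharge term q·N_q = 22.12 × 56 = 1238.7 kPa; self-weight term 0.5·γ·B·N_γ = 0.5 × 9.3072 × 3.36 × 77.3 = 1208.7 kPa.
q_ult = 1238.7 + 1208.7 = 2447.4 kPa.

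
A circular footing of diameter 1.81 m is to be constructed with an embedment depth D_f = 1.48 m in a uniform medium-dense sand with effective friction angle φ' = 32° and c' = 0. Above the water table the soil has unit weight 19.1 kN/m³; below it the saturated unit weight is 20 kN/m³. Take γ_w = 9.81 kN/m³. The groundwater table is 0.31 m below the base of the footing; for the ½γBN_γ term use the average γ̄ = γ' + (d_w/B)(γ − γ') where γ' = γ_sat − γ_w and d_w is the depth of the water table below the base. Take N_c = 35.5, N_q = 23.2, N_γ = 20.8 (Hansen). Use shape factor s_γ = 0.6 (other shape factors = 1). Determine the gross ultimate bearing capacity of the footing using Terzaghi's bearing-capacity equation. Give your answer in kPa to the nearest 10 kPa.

q = γ·D_f = 19.1 × 1.48 = 28.268 kPa.
γ' = 10.19 kN/m³; averaging over the depth B below the base, γ̄ = γ' + (d_w/B)(γ − γ') = 11.716 kN/m³.
q·N_q = 28.268 × 23.2 = 655.82 kPa
0.5·γ·B·N_γ·s_γ = 0.5 × 11.716 × 1.81 × 20.8 × 0.6 = 132.33 kPa
q_ult = 655.82 + 132.33 = 788.14 kPa.

q_ult ≈ 790 kPa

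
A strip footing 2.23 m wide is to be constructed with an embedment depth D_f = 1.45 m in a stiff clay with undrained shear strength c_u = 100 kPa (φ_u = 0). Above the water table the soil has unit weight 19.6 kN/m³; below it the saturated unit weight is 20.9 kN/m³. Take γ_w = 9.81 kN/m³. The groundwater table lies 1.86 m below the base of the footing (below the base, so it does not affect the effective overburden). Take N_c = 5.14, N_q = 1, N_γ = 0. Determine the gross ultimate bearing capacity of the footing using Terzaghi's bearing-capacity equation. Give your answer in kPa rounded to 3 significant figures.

Effective surcharge at the founding depth q = γ·D_f = 19.6 × 1.45 = 28.42 kPa.
q_ult = c·N_c + q·N_q
     = 100 × 5.14 + 28.42 × 1
     = 514 + 28.42 = 542.42 kPa.

q_ult ≈ 542 kPa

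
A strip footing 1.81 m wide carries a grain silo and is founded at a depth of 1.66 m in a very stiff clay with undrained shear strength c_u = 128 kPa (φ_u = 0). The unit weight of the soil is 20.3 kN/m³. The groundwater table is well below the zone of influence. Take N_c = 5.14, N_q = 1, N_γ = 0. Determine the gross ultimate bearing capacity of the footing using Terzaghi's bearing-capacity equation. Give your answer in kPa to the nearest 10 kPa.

Effective surcharge at the founding depth q = γ·D_f = 20.3 × 1.66 = 33.698 kPa.
q_ult = c·N_c + q·N_q
     = 128 × 5.14 + 33.698 × 1
     = 657.92 + 33.698 = 691.62 kPa.

q_ult ≈ 690 kPa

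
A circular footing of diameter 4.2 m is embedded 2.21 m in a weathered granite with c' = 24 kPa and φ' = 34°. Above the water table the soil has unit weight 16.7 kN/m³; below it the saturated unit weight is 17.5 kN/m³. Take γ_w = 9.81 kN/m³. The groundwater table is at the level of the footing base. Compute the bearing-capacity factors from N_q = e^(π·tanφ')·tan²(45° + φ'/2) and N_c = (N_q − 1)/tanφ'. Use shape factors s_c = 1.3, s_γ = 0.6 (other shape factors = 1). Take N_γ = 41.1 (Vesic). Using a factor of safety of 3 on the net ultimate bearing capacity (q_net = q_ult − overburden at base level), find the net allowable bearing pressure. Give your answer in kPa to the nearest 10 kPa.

q_all(net) ≈ 920 kPa

N_q = e^(π·tan34°)·tan²(62°) = 29.44; N_c = (N_q − 1)/tanφ' = 42.16.
q = γ·D_f = 16.7 × 2.21 = 36.907 kPa.
For the ½γBN_γ term take γ' = 17.5 − 9.81 = 7.69 kN/m³ (soil below base is submerged).
c·N_c·s_c = 24 × 42.164 × 1.3 = 1315.5 kPa
q·N_q = 36.907 × 29.44 = 1086.5 kPa
0.5·γ·B·N_γ·s_γ = 0.5 × 7.69 × 4.2 × 41.1 × 0.6 = 398.23 kPa
q_ult = 1315.5 + 1086.5 + 398.23 = 2800.3 kPa.
q_net = 2800.3 − 36.907 = 2763.4 kPa.
q_all(net) = 2763.4 / 3 = 921.12 kPa.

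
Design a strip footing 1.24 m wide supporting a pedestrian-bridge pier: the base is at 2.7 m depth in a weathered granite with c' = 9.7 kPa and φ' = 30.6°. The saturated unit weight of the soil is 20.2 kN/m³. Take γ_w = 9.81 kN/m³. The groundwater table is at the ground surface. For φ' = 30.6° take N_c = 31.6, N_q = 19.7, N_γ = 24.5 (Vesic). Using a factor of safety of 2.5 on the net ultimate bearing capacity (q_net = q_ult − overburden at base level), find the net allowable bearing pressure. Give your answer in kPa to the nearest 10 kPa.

q_all(net) ≈ 400 kPa

With the water table at the surface the whole profile is submerged: γ' = 20.2 − 9.81 = 10.39 kN/m³, so q = γ'·D_f = 28.053 kPa; the same γ' applies in the ½γBN_γ term.
q_ult = c·N_c + q·N_q + 0.5·γ·B·N_γ
     = 9.7 × 31.6 + 28.053 × 19.7 + 0.5 × 10.39 × 1.24 × 24.5
     = 306.52 + 552.64 + 157.82 = 1017 kPa.
q_net = 1017 − 28.053 = 988.94 kPa.
q_all(net) = 988.94 / 2.5 = 395.57 kPa.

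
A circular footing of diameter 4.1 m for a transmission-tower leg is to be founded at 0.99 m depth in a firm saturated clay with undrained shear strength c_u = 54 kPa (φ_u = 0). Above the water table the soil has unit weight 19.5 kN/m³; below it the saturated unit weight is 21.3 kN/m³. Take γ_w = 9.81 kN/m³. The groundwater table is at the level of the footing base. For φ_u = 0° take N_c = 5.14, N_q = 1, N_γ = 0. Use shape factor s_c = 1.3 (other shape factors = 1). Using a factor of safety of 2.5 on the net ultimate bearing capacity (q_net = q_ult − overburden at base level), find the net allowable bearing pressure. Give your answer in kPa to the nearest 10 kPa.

Overburden at base level: q = 19.5 × 0.99 = 19.305 kPa.
Cohesion term c·N_c·s_c = 54 × 5.14 × 1.3 = 360.83 kPa; surcharge term q·N_q = 19.305 × 1 = 19.305 kPa.
q_ult = 360.83 + 19.305 = 380.13 kPa.
q_net = 380.13 − 19.305 = 360.83 kPa.
q_all(net) = 360.83 / 2.5 = 144.33 kPa.

q_all(net) ≈ 140 kPa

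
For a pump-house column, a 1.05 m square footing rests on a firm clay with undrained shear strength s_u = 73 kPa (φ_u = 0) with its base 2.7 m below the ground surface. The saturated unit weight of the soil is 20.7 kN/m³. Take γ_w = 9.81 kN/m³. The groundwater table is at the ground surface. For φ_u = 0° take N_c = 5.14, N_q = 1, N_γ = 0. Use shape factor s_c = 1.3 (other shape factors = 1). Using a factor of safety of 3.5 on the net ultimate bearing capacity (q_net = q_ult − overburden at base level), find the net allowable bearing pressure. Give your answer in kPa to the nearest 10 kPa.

q_all(net) ≈ 140 kPa

With the water table at the surface the whole profile is submerged: γ' = 20.7 − 9.81 = 10.89 kN/m³, so q = γ'·D_f = 29.403 kPa.
q_ult = c·N_c·s_c + q·N_q
     = 73 × 5.14 × 1.3 + 29.403 × 1
     = 487.79 + 29.403 = 517.19 kPa.
q_net = 517.19 − 29.403 = 487.79 kPa.
q_all(net) = 487.79 / 3.5 = 139.37 kPa.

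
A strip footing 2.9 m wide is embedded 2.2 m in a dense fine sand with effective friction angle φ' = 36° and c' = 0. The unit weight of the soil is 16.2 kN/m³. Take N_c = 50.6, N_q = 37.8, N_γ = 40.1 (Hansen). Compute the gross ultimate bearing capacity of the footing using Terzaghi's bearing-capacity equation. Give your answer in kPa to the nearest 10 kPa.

q = γ·D_f = 16.2 × 2.2 = 35.64 kPa.
q·N_q = 35.64 × 37.8 = 1347.2 kPa
0.5·γ·B·N_γ = 0.5 × 16.2 × 2.9 × 40.1 = 941.95 kPa
q_ult = 1347.2 + 941.95 = 2289.1 kPa.

q_ult ≈ 2290 kPa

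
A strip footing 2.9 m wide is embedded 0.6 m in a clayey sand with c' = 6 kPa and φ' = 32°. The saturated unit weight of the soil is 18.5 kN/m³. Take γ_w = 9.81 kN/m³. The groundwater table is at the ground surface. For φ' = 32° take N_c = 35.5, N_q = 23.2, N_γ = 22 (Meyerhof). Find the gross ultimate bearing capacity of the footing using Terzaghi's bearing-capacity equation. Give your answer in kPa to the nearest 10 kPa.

q_ult ≈ 610 kPa

Water table at ground surface, so effective unit weight γ' = 18.5 − 9.81 = 8.69 kN/m³ is used throughout; overburden q = 8.69 × 0.6 = 5.214 kPa; the same γ' applies in the ½γBN_γ term.
Cohesion term c·N_c = 6 × 35.5 = 213 kPa; surcharge term q·N_q = 5.214 × 23.2 = 120.96 kPa; self-weight term 0.5·γ·B·N_γ = 0.5 × 8.69 × 2.9 × 22 = 277.21 kPa.
q_ult = 213 + 120.96 + 277.21 = 611.18 kPa.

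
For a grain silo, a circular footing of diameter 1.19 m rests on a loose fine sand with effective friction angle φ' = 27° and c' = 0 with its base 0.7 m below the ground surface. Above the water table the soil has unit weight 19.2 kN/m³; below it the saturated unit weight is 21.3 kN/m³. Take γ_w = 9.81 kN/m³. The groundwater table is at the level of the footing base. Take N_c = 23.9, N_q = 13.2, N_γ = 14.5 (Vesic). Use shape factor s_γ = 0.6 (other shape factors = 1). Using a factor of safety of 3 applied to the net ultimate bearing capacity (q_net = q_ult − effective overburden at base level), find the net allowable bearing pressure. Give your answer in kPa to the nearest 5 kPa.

q_all(net) ≈ 75 kPa

Effective surcharge at the founding depth q = γ·D_f = 19.2 × 0.7 = 13.44 kPa.
The water table coincides with the base, so in the self-weight term γ → γ' = 11.49 kN/m³.
q_ult = q·N_q + 0.5·γ·B·N_γ·s_γ
     = 13.44 × 13.2 + 0.5 × 11.49 × 1.19 × 14.5 × 0.6
     = 177.41 + 59.478 = 236.89 kPa.
Net ultimate: q_net = 236.89 − 13.44 = 223.45 kPa.
q_all(net) = 223.45 / 3 = 74.482 kPa.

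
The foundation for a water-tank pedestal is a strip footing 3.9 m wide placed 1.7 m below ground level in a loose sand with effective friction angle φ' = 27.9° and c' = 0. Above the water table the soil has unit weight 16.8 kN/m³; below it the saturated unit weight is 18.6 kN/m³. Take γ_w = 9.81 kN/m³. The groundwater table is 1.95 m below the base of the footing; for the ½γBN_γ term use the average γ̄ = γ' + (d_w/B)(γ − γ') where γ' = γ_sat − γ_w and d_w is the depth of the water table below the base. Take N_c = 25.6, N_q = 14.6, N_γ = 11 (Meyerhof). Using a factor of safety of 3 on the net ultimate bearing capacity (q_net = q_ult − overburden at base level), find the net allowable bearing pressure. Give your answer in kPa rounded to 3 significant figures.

Overburden at base level: q = 16.8 × 1.7 = 28.56 kPa.
The water table is 1.95 m below the base (< B = 3.9 m), so the ½γBN_γ term uses γ̄ = γ' + (d_w/B)(γ − γ') = 8.79 + (1.95/3.9)(16.8 − 8.79) = 12.795 kN/m³.
Surcharge term q·N_q = 28.56 × 14.6 = 416.98 kPa; self-weight term 0.5·γ·B·N_γ = 0.5 × 12.795 × 3.9 × 11 = 274.45 kPa.
q_ult = 416.98 + 274.45 = 691.43 kPa.
q_net = 691.43 − 28.56 = 662.87 kPa.
q_all(net) = 662.87 / 3 = 220.96 kPa.

q_all(net) ≈ 221 kPa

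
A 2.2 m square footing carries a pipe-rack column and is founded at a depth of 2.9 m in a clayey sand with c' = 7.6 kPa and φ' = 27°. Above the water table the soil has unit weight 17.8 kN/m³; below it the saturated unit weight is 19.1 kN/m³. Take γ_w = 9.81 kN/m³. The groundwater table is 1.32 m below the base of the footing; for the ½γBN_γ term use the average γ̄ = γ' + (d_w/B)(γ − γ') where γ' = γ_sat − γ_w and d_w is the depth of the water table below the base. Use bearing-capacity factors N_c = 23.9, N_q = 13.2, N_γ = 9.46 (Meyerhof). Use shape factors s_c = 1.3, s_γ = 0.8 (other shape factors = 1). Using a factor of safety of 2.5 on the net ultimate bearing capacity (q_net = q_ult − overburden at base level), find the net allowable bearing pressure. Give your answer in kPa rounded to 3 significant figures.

Effective surcharge at the founding depth q = γ·D_f = 17.8 × 2.9 = 51.62 kPa.
With d_w = 1.32 m < B, γ̄ = 9.29 + (1.32/2.2) × (17.8 − 9.29) = 14.396 kN/m³.
q_ult = c·N_c·s_c + q·N_q + 0.5·γ·B·N_γ·s_γ
     = 7.6 × 23.9 × 1.3 + 51.62 × 13.2 + 0.5 × 14.396 × 2.2 × 9.46 × 0.8
     = 236.13 + 681.38 + 119.84 = 1037.4 kPa.
q_net = 1037.4 − 51.62 = 985.74 kPa.
q_all(net) = 985.74 / 2.5 = 394.3 kPa.

q_all(net) ≈ 394 kPa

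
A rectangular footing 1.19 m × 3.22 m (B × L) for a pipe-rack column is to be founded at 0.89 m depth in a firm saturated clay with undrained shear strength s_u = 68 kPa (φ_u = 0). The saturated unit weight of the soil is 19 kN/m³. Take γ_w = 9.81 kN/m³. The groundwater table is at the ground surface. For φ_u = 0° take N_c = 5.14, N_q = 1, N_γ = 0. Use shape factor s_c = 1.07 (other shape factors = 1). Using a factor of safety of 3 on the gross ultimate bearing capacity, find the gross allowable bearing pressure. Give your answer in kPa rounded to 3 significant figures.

γ' = 19 − 9.81 = 9.19 kN/m³ (submerged throughout). q = 9.19 × 0.89 = 8.1791 kPa.
c·N_c·s_c = 68 × 5.14 × 1.07 = 373.99 kPa
q·N_q = 8.1791 × 1 = 8.1791 kPa
q_ult = 373.99 + 8.1791 = 382.17 kPa.
q_all = 382.17 / 3 = 127.39 kPa.

q_all ≈ 127 kPa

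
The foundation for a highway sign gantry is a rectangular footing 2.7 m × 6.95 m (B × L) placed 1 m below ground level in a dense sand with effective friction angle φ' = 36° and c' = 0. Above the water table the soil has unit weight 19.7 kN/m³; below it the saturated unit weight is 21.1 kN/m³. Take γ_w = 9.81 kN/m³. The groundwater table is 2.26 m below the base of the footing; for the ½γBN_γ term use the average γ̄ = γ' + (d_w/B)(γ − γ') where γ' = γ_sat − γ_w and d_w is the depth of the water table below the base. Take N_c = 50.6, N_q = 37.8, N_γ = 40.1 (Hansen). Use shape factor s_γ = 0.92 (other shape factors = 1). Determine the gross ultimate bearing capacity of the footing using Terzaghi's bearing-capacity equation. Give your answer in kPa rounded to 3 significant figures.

q = γ·D_f = 19.7 × 1 = 19.7 kPa.
γ' = 11.29 kN/m³; averaging over the depth B below the base, γ̄ = γ' + (d_w/B)(γ − γ') = 18.329 kN/m³.
q·N_q = 19.7 × 37.8 = 744.66 kPa
0.5·γ·B·N_γ·s_γ = 0.5 × 18.329 × 2.7 × 40.1 × 0.92 = 912.89 kPa
q_ult = 744.66 + 912.89 = 1657.5 kPa.

q_ult ≈ 1660 kPa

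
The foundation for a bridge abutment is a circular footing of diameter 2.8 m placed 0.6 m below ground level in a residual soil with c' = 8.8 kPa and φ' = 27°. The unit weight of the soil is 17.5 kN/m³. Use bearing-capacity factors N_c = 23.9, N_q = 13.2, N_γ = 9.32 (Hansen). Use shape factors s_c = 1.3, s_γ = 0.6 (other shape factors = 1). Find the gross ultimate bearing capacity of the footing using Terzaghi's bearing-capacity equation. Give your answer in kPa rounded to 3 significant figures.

q_ult ≈ 549 kPa

Effective surcharge at the founding depth q = γ·D_f = 17.5 × 0.6 = 10.5 kPa.
q_ult = c·N_c·s_c + q·N_q + 0.5·γ·B·N_γ·s_γ
     = 8.8 × 23.9 × 1.3 + 10.5 × 13.2 + 0.5 × 17.5 × 2.8 × 9.32 × 0.6
     = 273.42 + 138.6 + 137 = 549.02 kPa.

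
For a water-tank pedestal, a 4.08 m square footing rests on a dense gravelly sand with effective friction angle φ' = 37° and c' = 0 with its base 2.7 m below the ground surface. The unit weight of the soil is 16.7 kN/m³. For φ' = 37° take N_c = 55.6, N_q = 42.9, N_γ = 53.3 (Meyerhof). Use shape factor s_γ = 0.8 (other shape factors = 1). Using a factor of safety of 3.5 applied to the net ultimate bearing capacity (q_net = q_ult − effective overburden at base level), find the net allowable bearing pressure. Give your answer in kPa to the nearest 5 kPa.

Overburden at base level: q = 16.7 × 2.7 = 45.09 kPa.
Surcharge term q·N_q = 45.09 × 42.9 = 1934.4 kPa; self-weight term 0.5·γ·B·N_γ·s_γ = 0.5 × 16.7 × 4.08 × 53.3 × 0.8 = 1452.7 kPa.
q_ult = 1934.4 + 1452.7 = 3387 kPa.
Net ultimate: q_net = 3387 − 45.09 = 3341.9 kPa.
q_all(net) = 3341.9 / 3.5 = 954.84 kPa.

q_all(net) ≈ 955 kPa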